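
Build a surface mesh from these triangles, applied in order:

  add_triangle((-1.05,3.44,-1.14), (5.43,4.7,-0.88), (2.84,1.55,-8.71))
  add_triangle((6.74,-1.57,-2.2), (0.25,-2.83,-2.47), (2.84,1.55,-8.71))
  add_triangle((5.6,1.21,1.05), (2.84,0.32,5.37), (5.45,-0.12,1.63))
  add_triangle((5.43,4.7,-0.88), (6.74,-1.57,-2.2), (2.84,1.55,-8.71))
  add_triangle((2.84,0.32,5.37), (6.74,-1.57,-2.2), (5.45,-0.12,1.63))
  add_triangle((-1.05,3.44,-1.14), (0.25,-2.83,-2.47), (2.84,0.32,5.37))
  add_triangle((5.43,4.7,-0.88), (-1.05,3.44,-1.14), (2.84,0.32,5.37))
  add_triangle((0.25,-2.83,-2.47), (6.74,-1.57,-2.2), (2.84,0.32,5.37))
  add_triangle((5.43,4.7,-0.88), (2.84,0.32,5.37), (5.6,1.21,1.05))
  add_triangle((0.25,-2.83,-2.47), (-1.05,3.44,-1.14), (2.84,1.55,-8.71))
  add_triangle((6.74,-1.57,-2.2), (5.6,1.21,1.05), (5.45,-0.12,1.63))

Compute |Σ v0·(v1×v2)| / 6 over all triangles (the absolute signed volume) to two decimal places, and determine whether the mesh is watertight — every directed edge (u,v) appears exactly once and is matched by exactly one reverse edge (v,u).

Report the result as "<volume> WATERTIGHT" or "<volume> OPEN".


Per-triangle v0·(v1×v2)/6:
  t1: +33.5454
  t2: +30.1668
  t3: +5.6919
  t4: +54.3671
  t5: +4.3725
  t6: -3.8126
  t7: +20.4109
  t8: +16.9730
  t9: +15.4030
  t10: +9.3577
  t11: +5.9126
Σ = +192.3882 → |volume| = 192.39

Directed edges: 33 total; 3 unmatched, e.g. (5.43,4.7,-0.88)→(6.74,-1.57,-2.2) → open.

192.39 OPEN


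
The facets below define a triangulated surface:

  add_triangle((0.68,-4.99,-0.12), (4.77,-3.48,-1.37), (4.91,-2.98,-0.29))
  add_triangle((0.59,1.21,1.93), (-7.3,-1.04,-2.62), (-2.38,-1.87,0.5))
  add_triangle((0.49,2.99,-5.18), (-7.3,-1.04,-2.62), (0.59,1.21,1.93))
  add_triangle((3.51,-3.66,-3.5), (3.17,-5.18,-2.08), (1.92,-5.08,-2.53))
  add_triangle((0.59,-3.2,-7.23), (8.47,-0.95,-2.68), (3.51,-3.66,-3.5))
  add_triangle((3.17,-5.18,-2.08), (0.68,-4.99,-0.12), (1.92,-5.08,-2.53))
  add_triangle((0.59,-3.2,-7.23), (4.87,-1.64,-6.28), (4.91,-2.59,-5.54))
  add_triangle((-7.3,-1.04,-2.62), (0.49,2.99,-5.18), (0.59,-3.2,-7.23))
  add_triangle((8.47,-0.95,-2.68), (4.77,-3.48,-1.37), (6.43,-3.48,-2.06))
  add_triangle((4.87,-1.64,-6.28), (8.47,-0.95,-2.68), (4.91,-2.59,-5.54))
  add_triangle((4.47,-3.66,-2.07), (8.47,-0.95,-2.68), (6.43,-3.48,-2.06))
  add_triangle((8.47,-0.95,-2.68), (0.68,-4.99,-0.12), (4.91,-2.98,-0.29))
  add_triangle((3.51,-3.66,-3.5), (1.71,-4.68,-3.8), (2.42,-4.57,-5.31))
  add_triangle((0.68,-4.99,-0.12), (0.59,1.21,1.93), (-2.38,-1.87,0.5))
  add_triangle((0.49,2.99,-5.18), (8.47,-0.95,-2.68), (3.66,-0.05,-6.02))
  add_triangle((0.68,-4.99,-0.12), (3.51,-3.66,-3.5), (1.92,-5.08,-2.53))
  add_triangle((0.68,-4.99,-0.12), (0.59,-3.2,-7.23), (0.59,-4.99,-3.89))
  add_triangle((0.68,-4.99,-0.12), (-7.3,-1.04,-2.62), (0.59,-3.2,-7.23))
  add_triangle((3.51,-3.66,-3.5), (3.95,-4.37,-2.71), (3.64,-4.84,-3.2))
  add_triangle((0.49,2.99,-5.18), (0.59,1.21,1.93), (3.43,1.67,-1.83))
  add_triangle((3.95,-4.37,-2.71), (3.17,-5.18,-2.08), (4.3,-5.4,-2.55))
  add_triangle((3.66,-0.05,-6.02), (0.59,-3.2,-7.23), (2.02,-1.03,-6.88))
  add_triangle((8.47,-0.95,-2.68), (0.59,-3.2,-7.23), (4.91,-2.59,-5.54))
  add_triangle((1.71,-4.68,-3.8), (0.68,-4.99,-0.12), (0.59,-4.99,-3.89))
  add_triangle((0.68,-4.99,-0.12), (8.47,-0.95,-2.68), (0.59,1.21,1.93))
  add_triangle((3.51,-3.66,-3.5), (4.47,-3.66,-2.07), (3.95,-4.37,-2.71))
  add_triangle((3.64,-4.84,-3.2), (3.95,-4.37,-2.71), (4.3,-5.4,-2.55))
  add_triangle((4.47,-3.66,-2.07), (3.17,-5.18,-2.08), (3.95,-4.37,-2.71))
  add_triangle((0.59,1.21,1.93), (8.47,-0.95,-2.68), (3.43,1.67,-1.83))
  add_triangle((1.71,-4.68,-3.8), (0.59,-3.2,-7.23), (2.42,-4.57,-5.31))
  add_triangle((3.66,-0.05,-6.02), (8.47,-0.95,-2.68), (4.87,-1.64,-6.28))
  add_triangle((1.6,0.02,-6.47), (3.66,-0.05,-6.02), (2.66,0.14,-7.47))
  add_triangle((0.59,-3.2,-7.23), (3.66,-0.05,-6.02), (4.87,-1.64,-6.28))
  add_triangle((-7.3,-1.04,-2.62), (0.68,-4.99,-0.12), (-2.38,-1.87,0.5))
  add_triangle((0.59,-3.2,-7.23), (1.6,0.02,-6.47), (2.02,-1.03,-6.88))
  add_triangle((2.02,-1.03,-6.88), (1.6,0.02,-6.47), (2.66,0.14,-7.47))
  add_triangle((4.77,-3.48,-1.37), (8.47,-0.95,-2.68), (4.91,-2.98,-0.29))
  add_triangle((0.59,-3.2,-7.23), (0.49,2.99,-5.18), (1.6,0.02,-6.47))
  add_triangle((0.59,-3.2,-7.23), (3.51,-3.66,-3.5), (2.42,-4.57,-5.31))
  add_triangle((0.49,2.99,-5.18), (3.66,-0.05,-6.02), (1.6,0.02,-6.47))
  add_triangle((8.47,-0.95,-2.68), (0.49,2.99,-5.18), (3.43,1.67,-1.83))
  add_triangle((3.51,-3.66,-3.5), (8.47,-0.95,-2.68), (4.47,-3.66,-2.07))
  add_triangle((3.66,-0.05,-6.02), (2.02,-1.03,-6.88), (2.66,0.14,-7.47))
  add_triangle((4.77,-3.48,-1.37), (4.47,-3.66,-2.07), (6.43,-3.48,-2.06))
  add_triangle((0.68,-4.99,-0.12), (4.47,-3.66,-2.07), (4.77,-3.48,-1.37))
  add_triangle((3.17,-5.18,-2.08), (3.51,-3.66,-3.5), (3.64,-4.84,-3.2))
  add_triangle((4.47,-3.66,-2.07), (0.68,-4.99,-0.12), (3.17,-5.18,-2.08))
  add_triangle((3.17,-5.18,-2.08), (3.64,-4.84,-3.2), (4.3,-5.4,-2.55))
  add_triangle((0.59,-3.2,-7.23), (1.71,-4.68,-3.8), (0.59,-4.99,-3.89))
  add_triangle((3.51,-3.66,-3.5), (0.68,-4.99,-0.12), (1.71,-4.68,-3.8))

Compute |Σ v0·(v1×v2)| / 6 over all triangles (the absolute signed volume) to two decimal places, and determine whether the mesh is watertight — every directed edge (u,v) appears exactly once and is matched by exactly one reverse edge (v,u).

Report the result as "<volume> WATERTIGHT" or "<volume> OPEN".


304.16 WATERTIGHT

Per-triangle v0·(v1×v2)/6:
  t1: +4.0382
  t2: +5.0556
  t3: +13.4418
  t4: +2.6213
  t5: +21.9059
  t6: +2.9378
  t7: +6.8459
  t8: +47.8397
  t9: +0.6483
  t10: +7.4876
  t11: +2.4398
  t12: -8.4385
  t13: +2.4013
  t14: +4.5076
  t15: +18.3416
  t16: -2.5462
  t17: -1.0180
  t18: +44.6026
  t19: +0.6876
  t20: +6.1254
  t21: -0.4005
  t22: +3.0992
  t23: -2.6407
  t24: +3.6379
  t25: +14.8539
  t26: +1.0704
  t27: +0.5115
  t28: +1.1780
  t29: +7.4812
  t30: +3.4328
  t31: +9.9189
  t32: -0.3339
  t33: +9.3769
  t34: +9.0592
  t35: +2.4651
  t36: +0.9615
  t37: +4.7755
  t38: +6.5903
  t39: +3.5714
  t40: +6.9047
  t41: +11.3741
  t42: +7.6311
  t43: +2.2750
  t44: +0.8245
  t45: +2.8326
  t46: -0.1893
  t47: +2.3966
  t48: +0.8563
  t49: +4.5285
  t50: +6.1920
Σ = +304.1599 → |volume| = 304.16

Directed edges: 150 total, each appears once with its reverse present → watertight.


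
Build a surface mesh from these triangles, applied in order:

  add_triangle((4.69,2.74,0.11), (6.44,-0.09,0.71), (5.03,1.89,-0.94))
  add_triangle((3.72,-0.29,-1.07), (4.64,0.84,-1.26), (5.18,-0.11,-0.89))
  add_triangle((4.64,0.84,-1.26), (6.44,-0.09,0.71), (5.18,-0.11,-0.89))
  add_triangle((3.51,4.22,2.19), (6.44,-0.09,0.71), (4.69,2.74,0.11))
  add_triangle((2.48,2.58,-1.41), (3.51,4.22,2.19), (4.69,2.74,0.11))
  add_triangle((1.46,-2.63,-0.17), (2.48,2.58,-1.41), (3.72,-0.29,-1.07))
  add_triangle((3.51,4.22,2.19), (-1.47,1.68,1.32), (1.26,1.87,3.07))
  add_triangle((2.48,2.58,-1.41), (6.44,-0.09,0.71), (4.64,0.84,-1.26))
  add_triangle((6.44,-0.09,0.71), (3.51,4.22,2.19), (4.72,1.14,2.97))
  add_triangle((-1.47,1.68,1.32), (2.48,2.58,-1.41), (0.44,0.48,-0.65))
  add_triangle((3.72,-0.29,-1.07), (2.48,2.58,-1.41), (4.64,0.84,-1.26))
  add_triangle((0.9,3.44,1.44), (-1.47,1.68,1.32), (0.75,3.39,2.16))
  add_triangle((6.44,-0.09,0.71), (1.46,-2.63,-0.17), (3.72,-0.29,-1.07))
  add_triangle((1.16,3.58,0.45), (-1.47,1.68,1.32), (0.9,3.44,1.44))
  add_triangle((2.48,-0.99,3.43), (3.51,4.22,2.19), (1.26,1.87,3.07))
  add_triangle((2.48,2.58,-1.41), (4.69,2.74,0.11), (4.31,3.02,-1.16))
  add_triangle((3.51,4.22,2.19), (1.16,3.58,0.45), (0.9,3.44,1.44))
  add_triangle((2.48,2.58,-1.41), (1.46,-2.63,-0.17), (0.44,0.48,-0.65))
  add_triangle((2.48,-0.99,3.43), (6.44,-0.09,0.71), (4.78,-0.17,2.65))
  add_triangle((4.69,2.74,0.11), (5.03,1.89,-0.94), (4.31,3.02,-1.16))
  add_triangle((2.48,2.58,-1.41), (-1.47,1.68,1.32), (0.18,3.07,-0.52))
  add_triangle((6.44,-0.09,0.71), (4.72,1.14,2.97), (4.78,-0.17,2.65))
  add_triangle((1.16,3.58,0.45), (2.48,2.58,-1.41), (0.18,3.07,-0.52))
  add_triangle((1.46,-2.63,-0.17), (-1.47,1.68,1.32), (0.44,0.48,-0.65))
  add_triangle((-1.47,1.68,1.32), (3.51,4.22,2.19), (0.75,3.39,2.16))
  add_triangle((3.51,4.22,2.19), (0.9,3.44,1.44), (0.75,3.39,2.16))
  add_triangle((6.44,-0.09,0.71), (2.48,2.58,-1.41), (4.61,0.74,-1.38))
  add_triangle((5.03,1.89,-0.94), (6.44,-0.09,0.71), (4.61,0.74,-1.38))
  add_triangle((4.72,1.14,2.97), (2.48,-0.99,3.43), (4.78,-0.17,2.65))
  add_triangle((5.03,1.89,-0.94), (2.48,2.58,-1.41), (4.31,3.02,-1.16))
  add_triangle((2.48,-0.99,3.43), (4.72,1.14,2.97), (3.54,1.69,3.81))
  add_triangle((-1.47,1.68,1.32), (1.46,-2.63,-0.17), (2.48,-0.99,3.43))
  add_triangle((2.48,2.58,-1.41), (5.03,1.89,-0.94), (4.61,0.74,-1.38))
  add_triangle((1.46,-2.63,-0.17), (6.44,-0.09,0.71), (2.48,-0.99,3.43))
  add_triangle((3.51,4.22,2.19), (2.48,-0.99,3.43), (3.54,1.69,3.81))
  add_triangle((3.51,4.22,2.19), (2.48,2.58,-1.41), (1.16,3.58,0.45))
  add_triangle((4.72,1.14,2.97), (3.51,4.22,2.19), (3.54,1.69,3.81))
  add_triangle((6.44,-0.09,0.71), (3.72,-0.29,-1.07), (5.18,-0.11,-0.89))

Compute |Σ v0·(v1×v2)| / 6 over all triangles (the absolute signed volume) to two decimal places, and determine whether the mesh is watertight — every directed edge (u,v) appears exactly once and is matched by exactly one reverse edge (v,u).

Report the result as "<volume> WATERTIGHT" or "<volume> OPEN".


Per-triangle v0·(v1×v2)/6:
  t1: +3.6440
  t2: +0.4334
  t3: +1.4905
  t4: +7.2946
  t5: +4.3532
  t6: +0.6570
  t7: +4.1411
  t8: +3.3368
  t9: +8.8906
  t10: +0.5348
  t11: +0.6474
  t12: +0.7628
  t13: +4.0612
  t14: +1.0690
  t15: +5.6974
  t16: +0.5389
  t17: +1.5007
  t18: +0.6796
  t19: +1.8273
  t20: +1.4488
  t21: -1.1310
  t22: +3.0194
  t23: +1.7317
  t24: -0.2147
  t25: -0.1558
  t26: +1.0553
  t27: -3.8457
  t28: +2.6825
  t29: +2.3951
  t30: +0.6215
  t31: +3.2061
  t32: +1.8481
  t33: +1.5037
  t34: +9.1809
  t35: -0.8943
  t36: +3.8451
  t37: +4.2103
  t38: +0.3135
Σ = +82.3809 → |volume| = 82.38

Directed edges: 114 total; 6 unmatched, e.g. (-1.47,1.68,1.32)→(1.26,1.87,3.07) → open.

82.38 OPEN


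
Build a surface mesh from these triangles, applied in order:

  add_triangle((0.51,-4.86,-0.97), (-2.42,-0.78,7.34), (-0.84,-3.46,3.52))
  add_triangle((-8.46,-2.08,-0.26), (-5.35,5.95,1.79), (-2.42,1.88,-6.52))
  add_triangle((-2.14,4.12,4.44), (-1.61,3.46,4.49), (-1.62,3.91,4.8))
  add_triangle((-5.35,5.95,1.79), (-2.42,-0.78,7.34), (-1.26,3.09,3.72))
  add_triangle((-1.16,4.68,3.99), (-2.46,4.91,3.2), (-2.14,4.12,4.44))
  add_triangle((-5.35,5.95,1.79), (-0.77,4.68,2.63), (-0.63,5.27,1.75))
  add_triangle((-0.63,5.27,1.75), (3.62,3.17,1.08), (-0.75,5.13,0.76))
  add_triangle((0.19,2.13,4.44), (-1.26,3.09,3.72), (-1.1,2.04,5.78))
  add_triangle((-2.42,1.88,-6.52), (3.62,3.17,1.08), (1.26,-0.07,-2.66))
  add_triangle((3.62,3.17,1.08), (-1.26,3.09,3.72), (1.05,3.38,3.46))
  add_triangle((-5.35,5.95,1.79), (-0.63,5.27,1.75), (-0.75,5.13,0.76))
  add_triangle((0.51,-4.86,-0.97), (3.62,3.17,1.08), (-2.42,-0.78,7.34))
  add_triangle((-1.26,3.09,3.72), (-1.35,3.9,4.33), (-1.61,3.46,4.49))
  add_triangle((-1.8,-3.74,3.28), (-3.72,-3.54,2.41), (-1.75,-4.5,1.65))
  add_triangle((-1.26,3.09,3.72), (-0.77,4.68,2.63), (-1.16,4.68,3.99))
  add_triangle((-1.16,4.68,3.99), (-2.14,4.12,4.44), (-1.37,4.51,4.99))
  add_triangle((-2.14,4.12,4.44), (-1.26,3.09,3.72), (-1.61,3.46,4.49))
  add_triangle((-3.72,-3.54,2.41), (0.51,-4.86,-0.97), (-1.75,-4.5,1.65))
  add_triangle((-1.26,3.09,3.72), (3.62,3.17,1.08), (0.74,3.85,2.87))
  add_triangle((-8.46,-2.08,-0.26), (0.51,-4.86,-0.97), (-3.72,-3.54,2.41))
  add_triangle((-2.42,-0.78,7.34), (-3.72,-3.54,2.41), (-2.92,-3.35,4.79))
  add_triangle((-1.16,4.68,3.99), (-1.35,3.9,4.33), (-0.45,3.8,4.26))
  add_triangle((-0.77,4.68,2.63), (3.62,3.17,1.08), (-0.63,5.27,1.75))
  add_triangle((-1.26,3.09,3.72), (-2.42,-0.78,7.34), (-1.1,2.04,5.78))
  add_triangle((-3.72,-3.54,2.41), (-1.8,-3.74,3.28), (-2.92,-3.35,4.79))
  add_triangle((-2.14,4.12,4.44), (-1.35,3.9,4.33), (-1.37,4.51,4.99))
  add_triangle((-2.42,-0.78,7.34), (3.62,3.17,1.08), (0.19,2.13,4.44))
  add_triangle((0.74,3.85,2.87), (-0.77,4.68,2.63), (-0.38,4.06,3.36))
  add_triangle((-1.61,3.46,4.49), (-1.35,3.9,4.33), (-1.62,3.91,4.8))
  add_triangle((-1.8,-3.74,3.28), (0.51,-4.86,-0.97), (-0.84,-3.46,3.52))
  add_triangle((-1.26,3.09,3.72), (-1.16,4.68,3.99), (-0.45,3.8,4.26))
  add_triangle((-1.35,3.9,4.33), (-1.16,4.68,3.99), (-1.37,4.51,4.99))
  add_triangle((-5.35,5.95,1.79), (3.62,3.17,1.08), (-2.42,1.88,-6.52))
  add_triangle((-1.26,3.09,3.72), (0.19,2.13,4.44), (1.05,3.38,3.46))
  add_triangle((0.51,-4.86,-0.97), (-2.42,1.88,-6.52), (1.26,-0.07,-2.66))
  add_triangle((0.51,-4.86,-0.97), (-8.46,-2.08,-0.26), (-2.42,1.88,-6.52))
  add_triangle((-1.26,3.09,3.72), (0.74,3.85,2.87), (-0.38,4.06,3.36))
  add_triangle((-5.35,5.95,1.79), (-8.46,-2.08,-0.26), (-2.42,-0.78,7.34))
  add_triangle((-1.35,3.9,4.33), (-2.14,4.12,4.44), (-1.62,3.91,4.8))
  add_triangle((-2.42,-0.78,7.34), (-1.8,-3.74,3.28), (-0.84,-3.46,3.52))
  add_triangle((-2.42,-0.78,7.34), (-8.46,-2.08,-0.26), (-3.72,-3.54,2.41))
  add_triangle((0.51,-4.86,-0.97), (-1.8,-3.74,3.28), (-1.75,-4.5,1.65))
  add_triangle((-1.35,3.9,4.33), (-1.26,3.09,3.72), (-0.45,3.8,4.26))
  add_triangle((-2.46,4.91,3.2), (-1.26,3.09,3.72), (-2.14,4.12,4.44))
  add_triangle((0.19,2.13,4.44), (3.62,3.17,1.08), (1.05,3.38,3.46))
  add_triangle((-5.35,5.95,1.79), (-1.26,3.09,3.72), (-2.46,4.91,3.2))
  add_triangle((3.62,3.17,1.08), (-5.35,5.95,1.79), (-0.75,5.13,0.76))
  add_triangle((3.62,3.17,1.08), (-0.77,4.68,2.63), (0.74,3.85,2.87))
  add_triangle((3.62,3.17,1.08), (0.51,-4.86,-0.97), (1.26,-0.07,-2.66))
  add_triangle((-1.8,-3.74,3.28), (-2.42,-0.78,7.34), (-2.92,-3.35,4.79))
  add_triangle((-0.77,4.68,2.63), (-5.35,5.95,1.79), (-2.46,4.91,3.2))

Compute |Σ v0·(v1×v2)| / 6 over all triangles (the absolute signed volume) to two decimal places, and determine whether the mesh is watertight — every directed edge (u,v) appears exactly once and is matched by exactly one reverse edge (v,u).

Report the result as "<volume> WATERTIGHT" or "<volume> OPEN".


437.44 OPEN

Per-triangle v0·(v1×v2)/6:
  t1: -1.2282
  t2: +72.8505
  t3: +0.1394
  t4: +20.0428
  t5: +1.7597
  t6: +4.4180
  t7: +3.3107
  t8: +2.0712
  t9: +11.4298
  t10: +1.8808
  t11: +3.8219
  t12: +24.9050
  t13: -0.0027
  t14: +3.0663
  t15: -0.1939
  t16: +0.8168
  t17: -0.1302
  t18: +2.8350
  t19: +1.2102
  t20: +21.3933
  t21: +4.7811
  t22: +0.6906
  t23: +3.7841
  t24: +3.5439
  t25: +2.8938
  t26: +0.0247
  t27: +6.0096
  t28: +0.9966
  t29: -0.0106
  t30: +3.5538
  t31: -0.8097
  t32: -0.1447
  t33: +45.3726
  t34: +2.6778
  t35: +11.7602
  t36: +48.7486
  t37: +0.6580
  t38: +76.4639
  t39: +0.2362
  t40: +4.0426
  t41: +26.7880
  t42: +2.7224
  t43: +0.1678
  t44: -0.5196
  t45: +2.7791
  t46: +2.8152
  t47: -5.5100
  t48: +3.0335
  t49: +8.9255
  t50: +3.0651
  t51: +3.5049
Σ = +437.4414 → |volume| = 437.44

Directed edges: 153 total; 9 unmatched, e.g. (-1.16,4.68,3.99)→(-2.46,4.91,3.2) → open.


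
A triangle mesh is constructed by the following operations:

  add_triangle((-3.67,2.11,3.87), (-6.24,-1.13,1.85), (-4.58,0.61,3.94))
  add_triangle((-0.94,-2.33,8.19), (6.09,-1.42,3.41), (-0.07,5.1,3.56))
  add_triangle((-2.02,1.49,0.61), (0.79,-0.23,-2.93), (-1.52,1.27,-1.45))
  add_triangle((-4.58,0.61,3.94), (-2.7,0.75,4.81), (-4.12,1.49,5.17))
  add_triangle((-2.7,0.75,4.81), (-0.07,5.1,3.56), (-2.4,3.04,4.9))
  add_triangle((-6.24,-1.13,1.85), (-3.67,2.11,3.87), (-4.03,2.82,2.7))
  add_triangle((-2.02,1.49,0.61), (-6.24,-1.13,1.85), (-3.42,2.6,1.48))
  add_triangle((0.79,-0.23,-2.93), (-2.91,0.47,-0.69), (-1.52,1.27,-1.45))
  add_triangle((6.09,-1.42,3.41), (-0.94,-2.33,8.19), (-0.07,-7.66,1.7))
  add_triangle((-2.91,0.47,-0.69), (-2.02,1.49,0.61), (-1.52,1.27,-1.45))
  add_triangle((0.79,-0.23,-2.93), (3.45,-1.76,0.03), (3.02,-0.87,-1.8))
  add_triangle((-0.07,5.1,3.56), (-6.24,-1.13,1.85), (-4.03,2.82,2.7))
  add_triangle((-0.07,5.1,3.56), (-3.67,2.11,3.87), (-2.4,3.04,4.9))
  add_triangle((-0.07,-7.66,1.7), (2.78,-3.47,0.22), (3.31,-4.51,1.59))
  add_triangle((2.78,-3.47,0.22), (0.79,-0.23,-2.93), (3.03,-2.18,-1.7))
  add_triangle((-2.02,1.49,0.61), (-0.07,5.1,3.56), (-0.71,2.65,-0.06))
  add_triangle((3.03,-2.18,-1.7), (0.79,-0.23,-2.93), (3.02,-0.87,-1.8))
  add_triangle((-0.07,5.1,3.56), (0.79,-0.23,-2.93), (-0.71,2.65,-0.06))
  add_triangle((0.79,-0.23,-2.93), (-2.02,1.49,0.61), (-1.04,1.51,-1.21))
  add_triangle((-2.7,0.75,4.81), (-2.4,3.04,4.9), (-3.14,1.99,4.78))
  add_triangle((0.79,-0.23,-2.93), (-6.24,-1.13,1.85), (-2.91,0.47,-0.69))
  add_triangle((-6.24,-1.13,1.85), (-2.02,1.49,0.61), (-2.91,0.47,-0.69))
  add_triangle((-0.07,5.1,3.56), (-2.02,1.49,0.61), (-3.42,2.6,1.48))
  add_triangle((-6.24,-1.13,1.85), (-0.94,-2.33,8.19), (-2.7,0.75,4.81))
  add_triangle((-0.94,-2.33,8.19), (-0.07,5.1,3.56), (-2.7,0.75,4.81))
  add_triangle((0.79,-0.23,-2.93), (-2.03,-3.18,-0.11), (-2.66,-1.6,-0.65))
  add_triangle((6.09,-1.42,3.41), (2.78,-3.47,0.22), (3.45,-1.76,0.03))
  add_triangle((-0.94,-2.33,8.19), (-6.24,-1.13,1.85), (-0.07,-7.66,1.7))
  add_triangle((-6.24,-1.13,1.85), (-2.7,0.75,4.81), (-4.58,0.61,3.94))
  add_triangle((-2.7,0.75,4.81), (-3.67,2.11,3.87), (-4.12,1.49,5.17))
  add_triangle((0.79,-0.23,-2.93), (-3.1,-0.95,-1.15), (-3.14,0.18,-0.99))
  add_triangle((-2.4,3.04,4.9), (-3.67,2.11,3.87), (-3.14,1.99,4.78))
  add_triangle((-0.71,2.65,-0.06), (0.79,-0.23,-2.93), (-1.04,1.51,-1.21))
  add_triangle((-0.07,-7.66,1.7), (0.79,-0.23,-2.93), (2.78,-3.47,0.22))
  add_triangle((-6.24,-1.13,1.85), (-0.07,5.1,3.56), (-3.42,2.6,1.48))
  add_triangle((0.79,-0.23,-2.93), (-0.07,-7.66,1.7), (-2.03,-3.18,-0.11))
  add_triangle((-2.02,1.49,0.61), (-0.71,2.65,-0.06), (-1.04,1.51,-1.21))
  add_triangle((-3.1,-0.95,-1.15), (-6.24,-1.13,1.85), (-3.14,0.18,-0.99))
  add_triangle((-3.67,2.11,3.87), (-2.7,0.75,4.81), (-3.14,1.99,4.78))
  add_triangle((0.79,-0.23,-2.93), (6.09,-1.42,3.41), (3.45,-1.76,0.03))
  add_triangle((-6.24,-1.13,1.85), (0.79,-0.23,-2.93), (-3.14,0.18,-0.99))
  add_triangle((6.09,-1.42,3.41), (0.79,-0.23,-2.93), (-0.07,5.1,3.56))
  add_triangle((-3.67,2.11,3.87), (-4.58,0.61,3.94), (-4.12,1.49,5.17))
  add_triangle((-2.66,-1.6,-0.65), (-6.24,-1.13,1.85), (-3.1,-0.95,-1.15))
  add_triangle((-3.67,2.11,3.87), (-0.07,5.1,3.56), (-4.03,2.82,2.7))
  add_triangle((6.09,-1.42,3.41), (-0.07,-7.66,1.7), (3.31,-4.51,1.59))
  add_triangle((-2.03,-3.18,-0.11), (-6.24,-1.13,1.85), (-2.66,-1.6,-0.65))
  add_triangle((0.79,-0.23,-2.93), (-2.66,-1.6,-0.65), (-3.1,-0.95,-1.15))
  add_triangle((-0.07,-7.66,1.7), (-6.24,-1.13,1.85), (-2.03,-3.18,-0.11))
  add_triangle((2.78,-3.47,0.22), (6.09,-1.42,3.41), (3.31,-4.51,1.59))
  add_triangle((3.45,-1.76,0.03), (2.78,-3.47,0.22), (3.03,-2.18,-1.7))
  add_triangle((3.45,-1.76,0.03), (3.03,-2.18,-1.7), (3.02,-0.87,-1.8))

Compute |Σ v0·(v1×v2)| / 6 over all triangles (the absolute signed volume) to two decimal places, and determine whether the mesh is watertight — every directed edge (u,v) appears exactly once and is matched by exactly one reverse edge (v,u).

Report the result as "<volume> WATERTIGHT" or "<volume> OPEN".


356.86 WATERTIGHT

Per-triangle v0·(v1×v2)/6:
  t1: +3.2865
  t2: +54.2883
  t3: +0.0919
  t4: +1.3027
  t5: +2.2413
  t6: +5.9269
  t7: +0.8623
  t8: +1.6031
  t9: +63.4130
  t10: +1.1561
  t11: -0.9508
  t12: -5.0627
  t13: +3.7923
  t14: +4.4682
  t15: +1.5418
  t16: +2.9997
  t17: +1.6180
  t18: +2.8631
  t19: +0.4921
  t20: +1.1833
  t21: +3.3976
  t22: +3.0084
  t23: +0.6680
  t24: +19.1998
  t25: +18.9014
  t26: +2.8330
  t27: +4.1505
  t28: +59.1485
  t29: +2.6750
  t30: +0.6499
  t31: +1.8595
  t32: +1.2239
  t33: +1.2020
  t34: +10.1445
  t35: +9.3716
  t36: +8.4401
  t37: +1.0224
  t38: +2.3873
  t39: +0.9426
  t40: +3.1824
  t41: -2.8441
  t42: +17.2338
  t43: +1.4997
  t44: +1.8250
  t45: +5.8685
  t46: +8.6511
  t47: +3.3799
  t48: +1.3891
  t49: +10.5730
  t50: +4.3171
  t51: +2.1081
  t52: +1.3317
Σ = +356.8584 → |volume| = 356.86

Directed edges: 156 total, each appears once with its reverse present → watertight.


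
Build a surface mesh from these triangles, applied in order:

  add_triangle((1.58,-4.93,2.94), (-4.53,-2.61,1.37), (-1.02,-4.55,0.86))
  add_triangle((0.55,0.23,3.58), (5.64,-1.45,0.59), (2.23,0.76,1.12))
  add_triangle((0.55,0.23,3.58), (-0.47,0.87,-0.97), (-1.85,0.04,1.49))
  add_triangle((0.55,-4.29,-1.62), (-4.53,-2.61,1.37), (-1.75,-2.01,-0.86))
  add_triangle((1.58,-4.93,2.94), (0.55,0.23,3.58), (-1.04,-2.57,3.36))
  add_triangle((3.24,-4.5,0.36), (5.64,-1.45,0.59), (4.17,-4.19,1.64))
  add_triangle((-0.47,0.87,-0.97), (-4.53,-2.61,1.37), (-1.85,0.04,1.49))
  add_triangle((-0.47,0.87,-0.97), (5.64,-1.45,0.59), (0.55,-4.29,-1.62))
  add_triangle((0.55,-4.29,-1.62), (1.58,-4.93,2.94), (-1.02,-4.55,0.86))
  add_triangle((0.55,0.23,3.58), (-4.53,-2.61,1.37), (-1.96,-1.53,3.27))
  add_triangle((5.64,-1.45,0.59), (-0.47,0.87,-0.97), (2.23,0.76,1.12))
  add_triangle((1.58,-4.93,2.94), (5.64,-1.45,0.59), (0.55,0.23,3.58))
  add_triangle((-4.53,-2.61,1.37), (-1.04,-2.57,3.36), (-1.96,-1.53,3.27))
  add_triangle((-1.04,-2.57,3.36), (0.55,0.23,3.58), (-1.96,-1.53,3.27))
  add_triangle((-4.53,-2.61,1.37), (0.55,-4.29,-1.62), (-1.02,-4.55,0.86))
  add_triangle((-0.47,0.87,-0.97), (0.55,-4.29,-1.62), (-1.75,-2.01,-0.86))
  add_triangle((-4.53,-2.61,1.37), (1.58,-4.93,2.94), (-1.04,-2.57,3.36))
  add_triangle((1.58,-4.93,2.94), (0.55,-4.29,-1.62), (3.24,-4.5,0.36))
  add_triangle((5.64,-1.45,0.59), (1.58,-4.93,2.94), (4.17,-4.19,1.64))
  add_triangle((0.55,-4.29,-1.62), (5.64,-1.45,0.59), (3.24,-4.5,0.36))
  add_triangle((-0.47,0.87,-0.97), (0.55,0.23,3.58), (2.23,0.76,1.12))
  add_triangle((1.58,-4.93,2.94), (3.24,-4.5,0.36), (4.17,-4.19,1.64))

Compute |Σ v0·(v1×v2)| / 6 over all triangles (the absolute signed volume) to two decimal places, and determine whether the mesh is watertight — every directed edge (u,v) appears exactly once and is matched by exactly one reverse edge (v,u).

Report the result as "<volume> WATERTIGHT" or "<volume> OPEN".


Per-triangle v0·(v1×v2)/6:
  t1: +7.7927
  t2: +4.1052
  t3: +1.1671
  t4: +3.7327
  t5: +6.6286
  t6: +4.0877
  t7: +1.7300
  t8: +4.7723
  t9: +7.2520
  t10: +0.9578
  t11: +1.7785
  t12: +15.9475
  t13: +3.0622
  t14: +2.4773
  t15: +6.2670
  t16: +1.8382
  t17: +8.3433
  t18: +7.7471
  t19: +3.0134
  t20: +5.8646
  t21: +1.2766
  t22: +4.1291
Σ = +103.9710 → |volume| = 103.97

Directed edges: 66 total; 6 unmatched, e.g. (-1.85,0.04,1.49)→(0.55,0.23,3.58) → open.

103.97 OPEN


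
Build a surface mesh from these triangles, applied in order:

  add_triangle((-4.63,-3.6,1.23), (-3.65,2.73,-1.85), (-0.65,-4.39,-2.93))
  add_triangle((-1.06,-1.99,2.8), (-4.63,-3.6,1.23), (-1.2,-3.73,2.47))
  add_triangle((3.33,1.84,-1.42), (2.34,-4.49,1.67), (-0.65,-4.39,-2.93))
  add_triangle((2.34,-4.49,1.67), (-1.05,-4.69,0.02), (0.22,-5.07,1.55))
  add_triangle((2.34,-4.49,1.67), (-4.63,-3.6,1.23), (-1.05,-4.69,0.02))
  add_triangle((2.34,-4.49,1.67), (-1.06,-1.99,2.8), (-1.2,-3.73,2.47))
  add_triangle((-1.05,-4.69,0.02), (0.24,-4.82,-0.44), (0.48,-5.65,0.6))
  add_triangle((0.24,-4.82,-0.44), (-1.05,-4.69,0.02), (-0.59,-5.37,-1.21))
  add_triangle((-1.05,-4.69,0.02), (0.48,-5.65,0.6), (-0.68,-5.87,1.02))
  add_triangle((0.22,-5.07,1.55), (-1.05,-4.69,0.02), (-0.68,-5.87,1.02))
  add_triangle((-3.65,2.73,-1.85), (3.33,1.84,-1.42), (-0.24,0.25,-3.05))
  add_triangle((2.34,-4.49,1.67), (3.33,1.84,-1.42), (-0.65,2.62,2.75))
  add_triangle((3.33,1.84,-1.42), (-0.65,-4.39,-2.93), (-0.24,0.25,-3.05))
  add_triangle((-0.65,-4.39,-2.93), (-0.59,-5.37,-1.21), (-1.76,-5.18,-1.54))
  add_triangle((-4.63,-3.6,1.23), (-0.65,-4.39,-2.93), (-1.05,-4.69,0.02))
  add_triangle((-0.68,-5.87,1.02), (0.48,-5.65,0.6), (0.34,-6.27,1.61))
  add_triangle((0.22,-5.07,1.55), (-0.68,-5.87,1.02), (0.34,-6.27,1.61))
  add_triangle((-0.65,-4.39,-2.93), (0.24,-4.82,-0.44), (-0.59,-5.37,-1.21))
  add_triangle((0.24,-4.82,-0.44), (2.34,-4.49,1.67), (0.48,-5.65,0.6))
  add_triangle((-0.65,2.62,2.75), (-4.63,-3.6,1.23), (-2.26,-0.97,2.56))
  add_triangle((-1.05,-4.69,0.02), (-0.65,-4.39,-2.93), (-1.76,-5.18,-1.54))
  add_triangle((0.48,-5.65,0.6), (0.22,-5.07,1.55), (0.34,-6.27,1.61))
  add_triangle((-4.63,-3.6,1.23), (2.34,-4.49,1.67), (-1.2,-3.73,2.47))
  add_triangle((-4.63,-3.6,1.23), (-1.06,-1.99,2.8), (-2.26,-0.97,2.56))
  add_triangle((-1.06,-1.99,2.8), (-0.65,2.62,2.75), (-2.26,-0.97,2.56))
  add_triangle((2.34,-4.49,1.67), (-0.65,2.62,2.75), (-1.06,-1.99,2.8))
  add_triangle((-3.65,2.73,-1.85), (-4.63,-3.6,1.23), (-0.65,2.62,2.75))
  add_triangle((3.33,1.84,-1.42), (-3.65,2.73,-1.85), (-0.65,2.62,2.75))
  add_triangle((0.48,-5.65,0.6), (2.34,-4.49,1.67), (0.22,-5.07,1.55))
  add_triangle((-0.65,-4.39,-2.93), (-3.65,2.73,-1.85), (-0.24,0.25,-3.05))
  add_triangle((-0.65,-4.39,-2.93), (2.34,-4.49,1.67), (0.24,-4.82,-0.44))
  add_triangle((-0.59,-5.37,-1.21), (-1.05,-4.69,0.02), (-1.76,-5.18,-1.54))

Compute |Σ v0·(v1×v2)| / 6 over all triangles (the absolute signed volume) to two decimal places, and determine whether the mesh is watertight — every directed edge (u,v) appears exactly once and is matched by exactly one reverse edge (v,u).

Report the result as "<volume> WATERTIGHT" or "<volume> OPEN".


Per-triangle v0·(v1×v2)/6:
  t1: +21.7834
  t2: +3.5002
  t3: +16.2619
  t4: -2.2479
  t5: +8.1107
  t6: +3.1471
  t7: +1.2220
  t8: +1.0508
  t9: +1.0716
  t10: -0.2962
  t11: +7.5814
  t12: +12.3477
  t13: +7.7332
  t14: +2.0126
  t15: +8.4981
  t16: +0.9760
  t17: +0.2868
  t18: +1.2398
  t19: +1.5651
  t20: +3.1604
  t21: -1.7900
  t22: -0.0038
  t23: +5.5277
  t24: +3.2928
  t25: +2.9107
  t26: +6.9478
  t27: +17.8742
  t28: +12.1470
  t29: +2.1024
  t30: +8.7980
  t31: +2.8490
  t32: +1.3261
Σ = +160.9866 → |volume| = 160.99

Directed edges: 96 total, each appears once with its reverse present → watertight.

160.99 WATERTIGHT


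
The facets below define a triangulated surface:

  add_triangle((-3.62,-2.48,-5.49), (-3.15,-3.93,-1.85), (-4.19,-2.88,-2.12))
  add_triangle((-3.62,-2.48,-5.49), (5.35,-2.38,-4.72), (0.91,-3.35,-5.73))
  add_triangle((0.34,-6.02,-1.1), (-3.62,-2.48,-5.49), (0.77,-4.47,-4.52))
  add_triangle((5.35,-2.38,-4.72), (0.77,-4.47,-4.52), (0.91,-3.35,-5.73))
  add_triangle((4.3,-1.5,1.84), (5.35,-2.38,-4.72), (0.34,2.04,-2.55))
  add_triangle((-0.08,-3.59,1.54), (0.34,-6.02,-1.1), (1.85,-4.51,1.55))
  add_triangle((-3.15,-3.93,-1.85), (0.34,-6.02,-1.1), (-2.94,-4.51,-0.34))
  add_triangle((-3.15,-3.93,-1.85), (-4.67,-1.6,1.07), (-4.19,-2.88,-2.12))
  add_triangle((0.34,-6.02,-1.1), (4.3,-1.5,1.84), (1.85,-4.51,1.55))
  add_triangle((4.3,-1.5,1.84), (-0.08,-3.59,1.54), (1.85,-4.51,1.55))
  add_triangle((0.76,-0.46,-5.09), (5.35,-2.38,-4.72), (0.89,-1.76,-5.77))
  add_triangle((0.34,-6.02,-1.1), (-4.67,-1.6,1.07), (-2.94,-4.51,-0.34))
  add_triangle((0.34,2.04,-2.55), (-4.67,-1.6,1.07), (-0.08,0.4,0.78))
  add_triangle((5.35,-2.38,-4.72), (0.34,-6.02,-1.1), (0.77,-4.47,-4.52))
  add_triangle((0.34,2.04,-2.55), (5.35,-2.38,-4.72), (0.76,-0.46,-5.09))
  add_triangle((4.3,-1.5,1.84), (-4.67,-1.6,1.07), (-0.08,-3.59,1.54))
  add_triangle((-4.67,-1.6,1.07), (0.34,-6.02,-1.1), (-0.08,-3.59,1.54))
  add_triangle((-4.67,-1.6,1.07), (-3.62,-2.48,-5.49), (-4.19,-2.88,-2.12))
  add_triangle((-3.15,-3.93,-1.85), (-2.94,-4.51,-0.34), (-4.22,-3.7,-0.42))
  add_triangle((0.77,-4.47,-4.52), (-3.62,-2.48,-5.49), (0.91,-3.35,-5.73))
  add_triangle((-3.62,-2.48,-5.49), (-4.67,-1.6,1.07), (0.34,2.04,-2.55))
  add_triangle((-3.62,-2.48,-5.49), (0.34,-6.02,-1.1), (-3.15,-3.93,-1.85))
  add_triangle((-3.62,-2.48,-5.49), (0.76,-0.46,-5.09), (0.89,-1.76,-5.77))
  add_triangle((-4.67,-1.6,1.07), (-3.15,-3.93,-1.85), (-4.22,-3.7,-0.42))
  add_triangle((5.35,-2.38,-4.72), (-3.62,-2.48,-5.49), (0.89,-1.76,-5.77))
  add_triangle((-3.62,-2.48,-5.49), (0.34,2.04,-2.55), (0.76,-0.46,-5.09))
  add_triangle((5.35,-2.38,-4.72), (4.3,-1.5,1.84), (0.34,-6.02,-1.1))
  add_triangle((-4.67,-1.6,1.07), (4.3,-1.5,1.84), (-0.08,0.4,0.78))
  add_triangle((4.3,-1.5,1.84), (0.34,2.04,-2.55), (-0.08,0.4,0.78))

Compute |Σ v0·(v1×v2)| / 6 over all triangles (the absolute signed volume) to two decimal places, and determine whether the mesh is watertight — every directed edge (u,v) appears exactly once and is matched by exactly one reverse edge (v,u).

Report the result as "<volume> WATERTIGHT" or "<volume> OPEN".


212.42 OPEN

Per-triangle v0·(v1×v2)/6:
  t1: +4.5103
  t2: +4.8338
  t3: +16.5862
  t4: +8.0474
  t5: +11.8358
  t6: +4.1884
  t7: +5.2659
  t8: +3.9428
  t9: +6.6570
  t10: +2.3938
  t11: +4.8336
  t12: +2.0547
  t13: +1.9627
  t14: +17.1537
  t15: +8.8797
  t16: +4.3126
  t17: +10.1020
  t18: +4.1327
  t19: +2.0492
  t20: +7.8028
  t21: +11.8464
  t22: +12.7705
  t23: +4.7127
  t24: +1.4348
  t25: +7.6189
  t26: +8.6199
  t27: +29.1861
  t28: +2.7025
  t29: +1.9784
Σ = +212.4155 → |volume| = 212.42

Directed edges: 87 total; 3 unmatched, e.g. (-4.67,-1.6,1.07)→(-2.94,-4.51,-0.34) → open.


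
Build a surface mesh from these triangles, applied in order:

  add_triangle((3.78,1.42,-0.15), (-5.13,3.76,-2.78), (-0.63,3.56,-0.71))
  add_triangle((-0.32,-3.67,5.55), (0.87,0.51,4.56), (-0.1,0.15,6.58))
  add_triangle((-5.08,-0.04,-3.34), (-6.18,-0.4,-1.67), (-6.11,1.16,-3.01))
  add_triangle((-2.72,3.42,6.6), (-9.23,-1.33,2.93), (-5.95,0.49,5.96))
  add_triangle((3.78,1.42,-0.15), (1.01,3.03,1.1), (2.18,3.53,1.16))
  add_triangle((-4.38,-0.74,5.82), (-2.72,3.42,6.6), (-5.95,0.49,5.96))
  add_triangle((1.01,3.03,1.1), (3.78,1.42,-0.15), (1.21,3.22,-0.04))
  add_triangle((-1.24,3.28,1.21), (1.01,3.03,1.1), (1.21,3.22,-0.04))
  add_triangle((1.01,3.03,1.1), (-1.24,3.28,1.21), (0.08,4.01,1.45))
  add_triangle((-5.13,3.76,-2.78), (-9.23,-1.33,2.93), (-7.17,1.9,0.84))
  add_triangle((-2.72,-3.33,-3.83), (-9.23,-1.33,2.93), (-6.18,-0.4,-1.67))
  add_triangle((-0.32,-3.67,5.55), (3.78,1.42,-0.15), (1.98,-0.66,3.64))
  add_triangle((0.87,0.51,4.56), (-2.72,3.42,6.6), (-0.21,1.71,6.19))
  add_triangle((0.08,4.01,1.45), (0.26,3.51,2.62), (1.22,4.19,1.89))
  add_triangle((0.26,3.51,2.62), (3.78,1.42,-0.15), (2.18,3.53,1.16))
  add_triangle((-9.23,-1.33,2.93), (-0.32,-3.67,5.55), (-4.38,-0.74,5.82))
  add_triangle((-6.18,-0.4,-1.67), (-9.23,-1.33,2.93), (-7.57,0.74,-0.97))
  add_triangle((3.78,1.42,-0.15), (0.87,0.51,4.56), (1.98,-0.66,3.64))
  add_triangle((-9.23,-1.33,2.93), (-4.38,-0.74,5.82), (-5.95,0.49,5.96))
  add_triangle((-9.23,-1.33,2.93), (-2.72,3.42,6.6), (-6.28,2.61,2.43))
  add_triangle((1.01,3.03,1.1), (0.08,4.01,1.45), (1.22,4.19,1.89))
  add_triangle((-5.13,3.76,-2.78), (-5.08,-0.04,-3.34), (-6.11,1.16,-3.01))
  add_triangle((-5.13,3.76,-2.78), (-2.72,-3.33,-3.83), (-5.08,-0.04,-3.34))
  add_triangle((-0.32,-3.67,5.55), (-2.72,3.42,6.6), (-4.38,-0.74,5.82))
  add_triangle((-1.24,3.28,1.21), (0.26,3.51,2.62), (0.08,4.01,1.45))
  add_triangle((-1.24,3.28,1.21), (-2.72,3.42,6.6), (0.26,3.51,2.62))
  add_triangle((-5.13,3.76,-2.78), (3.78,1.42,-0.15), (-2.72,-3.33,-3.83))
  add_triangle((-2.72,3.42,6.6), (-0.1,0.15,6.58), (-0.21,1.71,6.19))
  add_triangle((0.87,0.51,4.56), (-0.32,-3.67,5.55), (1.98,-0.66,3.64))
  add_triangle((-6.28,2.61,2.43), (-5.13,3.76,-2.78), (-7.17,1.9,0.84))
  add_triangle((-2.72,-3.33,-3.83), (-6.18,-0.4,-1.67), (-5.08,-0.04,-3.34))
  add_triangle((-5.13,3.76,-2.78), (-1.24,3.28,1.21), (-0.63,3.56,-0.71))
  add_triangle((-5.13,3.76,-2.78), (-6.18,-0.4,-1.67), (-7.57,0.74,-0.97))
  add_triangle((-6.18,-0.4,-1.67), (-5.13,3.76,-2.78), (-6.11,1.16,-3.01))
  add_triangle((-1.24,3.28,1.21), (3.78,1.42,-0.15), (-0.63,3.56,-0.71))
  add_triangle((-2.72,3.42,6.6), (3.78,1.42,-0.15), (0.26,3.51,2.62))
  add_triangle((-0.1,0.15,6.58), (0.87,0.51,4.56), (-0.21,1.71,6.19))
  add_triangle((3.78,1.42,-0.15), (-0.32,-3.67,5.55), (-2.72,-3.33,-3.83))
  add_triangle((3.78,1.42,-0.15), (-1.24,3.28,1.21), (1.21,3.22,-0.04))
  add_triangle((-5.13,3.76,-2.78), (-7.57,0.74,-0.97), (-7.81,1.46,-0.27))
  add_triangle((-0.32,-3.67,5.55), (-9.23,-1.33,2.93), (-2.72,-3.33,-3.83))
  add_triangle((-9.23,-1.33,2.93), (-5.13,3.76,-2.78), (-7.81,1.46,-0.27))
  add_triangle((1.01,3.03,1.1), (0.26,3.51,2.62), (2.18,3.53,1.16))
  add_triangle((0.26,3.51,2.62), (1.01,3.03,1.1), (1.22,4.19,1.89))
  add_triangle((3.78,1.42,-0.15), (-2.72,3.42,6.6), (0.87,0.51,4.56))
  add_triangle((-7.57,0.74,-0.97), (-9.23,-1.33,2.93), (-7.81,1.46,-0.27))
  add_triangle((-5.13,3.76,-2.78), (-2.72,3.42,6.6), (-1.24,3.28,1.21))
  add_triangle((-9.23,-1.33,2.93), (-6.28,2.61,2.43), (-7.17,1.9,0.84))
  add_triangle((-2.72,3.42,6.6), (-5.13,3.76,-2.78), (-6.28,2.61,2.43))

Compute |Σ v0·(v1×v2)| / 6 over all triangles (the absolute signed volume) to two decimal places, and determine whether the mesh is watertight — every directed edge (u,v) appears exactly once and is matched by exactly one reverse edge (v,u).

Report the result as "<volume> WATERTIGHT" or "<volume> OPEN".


Per-triangle v0·(v1×v2)/6:
  t1: +4.5030
  t2: +3.8059
  t3: +2.7476
  t4: +11.9836
  t5: +0.1343
  t6: +8.7707
  t7: +1.9729
  t8: +1.4232
  t9: -0.0190
  t10: +9.9525
  t11: +19.9562
  t12: +3.4189
  t13: -0.2426
  t14: +0.9783
  t15: +1.8128
  t16: +23.7815
  t17: +7.6833
  t18: +4.4925
  t19: +9.8630
  t20: +28.4588
  t21: +0.2346
  t22: +2.6344
  t23: +4.9086
  t24: +22.3951
  t25: +1.1816
  t26: +5.6650
  t27: +18.4478
  t28: +4.0917
  t29: +5.3103
  t30: +8.6818
  t31: +7.3114
  t32: +5.7326
  t33: +6.2992
  t34: +3.4946
  t35: +4.5110
  t36: +6.5959
  t37: +1.6677
  t38: +16.8588
  t39: -2.0035
  t40: +4.8696
  t41: +50.7901
  t42: +1.4949
  t43: +0.6260
  t44: -0.0495
  t45: +12.1078
  t46: +5.6723
  t47: +14.0735
  t48: +9.7344
  t49: +20.8714
Σ = +389.6866 → |volume| = 389.69

Directed edges: 147 total; 3 unmatched, e.g. (-0.1,0.15,6.58)→(-0.32,-3.67,5.55) → open.

389.69 OPEN


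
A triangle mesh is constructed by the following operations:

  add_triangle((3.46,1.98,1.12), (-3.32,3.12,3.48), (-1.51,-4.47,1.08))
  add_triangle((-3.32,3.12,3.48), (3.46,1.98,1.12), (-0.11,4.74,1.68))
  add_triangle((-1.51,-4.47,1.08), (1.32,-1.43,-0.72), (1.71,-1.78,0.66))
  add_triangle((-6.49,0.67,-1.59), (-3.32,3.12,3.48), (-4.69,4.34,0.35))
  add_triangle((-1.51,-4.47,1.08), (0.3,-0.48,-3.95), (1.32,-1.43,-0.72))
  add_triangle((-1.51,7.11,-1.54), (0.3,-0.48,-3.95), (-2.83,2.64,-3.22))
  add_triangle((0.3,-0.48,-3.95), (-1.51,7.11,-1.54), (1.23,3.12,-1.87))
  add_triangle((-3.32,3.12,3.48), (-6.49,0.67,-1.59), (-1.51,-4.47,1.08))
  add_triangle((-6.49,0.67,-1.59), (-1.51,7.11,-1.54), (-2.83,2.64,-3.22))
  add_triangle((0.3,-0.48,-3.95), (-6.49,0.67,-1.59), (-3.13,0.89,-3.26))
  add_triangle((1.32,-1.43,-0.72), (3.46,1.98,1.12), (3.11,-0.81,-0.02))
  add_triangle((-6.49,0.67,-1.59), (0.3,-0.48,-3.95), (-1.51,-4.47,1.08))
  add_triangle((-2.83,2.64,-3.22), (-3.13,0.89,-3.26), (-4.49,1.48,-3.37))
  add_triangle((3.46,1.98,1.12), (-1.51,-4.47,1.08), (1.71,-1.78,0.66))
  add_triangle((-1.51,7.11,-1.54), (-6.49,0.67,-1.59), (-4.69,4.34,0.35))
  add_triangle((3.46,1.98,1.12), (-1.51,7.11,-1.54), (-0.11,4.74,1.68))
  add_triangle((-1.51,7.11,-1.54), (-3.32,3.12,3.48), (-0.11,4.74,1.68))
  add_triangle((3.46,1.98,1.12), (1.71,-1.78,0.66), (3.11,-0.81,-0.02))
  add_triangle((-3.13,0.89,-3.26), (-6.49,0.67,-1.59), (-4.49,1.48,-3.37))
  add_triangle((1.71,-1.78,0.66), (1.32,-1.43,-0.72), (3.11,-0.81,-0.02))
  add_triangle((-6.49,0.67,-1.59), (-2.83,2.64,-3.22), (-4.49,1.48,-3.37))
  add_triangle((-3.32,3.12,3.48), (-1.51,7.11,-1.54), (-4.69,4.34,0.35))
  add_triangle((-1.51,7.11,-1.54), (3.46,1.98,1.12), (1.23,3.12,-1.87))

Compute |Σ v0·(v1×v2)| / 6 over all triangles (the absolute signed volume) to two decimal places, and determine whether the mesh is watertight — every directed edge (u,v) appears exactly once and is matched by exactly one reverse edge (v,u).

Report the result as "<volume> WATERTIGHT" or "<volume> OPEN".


203.35 OPEN

Per-triangle v0·(v1×v2)/6:
  t1: +14.0123
  t2: +7.6488
  t3: +2.1436
  t4: +13.4033
  t5: +5.0949
  t6: +11.5233
  t7: +8.8117
  t8: +25.8383
  t9: +16.0342
  t10: +3.6780
  t11: +0.4195
  t12: +20.8365
  t13: +1.2797
  t14: +2.2742
  t15: +16.1556
  t16: +10.8006
  t17: +12.9390
  t18: +1.7923
  t19: +1.3493
  t20: +0.8700
  t21: +2.9868
  t22: +14.4950
  t23: +8.9652
Σ = +203.3521 → |volume| = 203.35

Directed edges: 69 total; 7 unmatched, e.g. (0.3,-0.48,-3.95)→(1.32,-1.43,-0.72) → open.


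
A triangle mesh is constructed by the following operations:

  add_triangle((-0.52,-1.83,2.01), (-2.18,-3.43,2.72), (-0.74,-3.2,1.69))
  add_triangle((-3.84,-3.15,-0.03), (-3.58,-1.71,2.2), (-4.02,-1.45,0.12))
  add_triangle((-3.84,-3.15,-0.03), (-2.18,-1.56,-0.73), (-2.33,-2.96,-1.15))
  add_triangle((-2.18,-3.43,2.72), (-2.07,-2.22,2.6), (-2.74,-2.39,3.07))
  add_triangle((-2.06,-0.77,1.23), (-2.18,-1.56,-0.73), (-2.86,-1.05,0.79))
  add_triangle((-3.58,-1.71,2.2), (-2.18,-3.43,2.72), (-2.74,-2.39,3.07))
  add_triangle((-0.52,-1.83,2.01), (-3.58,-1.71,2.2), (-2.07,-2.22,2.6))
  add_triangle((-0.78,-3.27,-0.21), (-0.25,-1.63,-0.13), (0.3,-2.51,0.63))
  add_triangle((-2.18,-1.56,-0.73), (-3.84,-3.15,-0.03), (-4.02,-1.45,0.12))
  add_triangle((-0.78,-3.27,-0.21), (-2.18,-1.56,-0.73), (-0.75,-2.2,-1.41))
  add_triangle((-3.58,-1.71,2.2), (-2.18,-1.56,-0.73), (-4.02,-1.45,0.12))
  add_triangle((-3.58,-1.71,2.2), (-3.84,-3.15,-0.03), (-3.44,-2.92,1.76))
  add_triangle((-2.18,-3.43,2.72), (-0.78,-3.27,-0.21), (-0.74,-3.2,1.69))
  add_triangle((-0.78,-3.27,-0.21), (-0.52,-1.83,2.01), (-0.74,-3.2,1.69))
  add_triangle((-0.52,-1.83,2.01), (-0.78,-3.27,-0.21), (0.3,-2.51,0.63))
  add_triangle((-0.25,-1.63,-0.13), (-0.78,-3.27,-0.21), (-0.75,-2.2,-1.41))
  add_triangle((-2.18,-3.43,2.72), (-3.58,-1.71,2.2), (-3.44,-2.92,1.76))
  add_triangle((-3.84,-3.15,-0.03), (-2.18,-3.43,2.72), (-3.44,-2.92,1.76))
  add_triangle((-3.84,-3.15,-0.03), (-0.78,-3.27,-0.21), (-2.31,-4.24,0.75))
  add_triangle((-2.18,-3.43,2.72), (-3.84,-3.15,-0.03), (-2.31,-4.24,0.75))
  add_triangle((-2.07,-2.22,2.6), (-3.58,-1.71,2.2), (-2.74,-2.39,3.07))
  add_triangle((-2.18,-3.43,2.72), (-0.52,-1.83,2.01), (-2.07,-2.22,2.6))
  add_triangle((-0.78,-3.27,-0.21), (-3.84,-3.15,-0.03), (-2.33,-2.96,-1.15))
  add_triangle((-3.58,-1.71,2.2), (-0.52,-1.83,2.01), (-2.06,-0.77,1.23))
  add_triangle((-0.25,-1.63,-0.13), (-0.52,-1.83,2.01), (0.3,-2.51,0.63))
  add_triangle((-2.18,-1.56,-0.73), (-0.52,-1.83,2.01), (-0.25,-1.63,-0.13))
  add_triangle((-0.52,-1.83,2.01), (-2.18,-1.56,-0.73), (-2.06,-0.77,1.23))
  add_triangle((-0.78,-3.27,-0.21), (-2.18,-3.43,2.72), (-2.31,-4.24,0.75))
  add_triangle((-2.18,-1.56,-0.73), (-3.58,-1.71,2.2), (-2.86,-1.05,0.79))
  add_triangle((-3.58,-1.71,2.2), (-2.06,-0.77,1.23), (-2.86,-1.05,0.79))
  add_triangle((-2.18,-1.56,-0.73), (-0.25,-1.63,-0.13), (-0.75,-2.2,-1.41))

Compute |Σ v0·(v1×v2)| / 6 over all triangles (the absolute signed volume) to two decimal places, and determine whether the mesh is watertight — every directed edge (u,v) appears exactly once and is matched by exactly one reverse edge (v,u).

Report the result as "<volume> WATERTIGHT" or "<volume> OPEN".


Per-triangle v0·(v1×v2)/6:
  t1: +0.7249
  t2: +2.5157
  t3: +0.6439
  t4: +0.1434
  t5: -0.2480
  t6: +1.0852
  t7: -0.0113
  t8: +0.0723
  t9: +0.8652
  t10: +1.1728
  t11: -1.3081
  t12: +1.5428
  t13: +1.4442
  t14: -0.1133
  t15: +1.0781
  t16: +0.0991
  t17: +1.5561
  t18: +1.7056
  t19: +1.5989
  t20: +3.3009
  t21: -0.1617
  t22: +0.5192
  t23: +1.7683
  t24: +0.1819
  t25: -0.4552
  t26: -1.1761
  t27: -1.5757
  t28: +1.3222
  t29: +0.6898
  t30: +0.1167
  t31: -0.5830
Σ = +18.5148 → |volume| = 18.51

Directed edges: 93 total; 3 unmatched, e.g. (-2.18,-1.56,-0.73)→(-2.33,-2.96,-1.15) → open.

18.51 OPEN


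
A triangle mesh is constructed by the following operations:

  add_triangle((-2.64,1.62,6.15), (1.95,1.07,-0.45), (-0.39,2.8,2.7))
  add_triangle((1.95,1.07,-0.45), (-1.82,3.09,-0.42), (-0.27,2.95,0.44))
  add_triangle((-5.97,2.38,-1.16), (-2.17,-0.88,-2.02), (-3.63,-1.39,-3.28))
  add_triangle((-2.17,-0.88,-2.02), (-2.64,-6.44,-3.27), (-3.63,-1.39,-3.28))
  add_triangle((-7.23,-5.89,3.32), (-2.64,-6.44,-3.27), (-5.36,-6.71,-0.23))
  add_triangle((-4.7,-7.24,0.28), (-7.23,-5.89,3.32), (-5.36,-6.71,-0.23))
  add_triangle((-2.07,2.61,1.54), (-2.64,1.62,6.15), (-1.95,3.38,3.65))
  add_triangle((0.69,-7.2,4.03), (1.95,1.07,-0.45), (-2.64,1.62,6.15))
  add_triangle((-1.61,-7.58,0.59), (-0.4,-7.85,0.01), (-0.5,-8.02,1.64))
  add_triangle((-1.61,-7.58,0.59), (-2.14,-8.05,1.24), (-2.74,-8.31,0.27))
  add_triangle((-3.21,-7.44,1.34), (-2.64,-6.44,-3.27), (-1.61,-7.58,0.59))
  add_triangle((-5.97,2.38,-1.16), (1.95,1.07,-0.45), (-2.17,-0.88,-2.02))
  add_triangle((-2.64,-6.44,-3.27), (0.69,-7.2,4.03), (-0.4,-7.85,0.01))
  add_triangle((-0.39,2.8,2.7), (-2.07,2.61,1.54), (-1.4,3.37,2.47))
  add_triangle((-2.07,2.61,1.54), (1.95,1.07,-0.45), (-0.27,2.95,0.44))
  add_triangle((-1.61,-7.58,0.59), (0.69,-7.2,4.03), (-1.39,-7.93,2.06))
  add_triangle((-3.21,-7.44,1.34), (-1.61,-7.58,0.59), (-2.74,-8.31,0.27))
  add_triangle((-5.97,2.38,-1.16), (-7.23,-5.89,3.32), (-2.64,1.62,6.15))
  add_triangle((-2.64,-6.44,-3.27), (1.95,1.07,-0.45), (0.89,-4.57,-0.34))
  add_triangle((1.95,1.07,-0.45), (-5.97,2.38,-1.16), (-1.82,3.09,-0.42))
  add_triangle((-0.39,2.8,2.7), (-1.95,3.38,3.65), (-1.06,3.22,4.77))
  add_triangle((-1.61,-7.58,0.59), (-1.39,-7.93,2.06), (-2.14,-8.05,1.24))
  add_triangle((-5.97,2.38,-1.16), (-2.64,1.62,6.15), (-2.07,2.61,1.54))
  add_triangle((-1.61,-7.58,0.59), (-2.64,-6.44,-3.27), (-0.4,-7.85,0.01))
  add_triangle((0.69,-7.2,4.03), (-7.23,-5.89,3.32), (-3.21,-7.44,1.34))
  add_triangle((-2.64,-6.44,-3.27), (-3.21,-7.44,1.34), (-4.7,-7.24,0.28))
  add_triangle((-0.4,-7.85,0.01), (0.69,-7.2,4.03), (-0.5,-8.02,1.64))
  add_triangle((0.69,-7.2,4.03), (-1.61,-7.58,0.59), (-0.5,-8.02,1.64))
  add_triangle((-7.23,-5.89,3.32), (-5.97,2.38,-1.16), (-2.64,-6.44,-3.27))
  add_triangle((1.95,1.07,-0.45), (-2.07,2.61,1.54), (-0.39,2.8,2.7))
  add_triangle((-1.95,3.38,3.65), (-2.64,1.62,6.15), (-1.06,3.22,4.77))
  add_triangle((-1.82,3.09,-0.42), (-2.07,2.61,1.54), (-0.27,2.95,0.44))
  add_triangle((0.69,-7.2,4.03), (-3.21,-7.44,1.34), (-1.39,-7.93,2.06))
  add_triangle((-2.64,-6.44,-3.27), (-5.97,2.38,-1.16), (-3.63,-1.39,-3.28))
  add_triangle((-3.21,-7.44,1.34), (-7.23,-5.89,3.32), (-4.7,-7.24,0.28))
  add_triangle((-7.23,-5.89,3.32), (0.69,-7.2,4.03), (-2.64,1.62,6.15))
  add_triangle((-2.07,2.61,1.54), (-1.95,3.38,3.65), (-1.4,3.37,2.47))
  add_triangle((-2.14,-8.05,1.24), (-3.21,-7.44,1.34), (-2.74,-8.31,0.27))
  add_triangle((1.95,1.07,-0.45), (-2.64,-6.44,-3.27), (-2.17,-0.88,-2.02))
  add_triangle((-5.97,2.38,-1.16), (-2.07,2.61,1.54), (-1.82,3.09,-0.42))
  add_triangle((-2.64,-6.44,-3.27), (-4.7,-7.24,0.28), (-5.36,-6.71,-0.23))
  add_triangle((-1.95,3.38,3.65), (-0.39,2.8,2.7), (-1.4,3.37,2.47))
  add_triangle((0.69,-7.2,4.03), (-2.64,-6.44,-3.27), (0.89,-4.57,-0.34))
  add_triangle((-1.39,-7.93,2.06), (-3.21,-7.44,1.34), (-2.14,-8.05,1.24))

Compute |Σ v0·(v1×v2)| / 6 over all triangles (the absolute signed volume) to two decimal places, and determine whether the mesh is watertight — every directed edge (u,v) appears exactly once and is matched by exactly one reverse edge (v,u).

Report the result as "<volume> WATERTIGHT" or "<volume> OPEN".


361.34 OPEN

Per-triangle v0·(v1×v2)/6:
  t1: +2.8245
  t2: +1.3477
  t3: +0.0415
  t4: +0.1683
  t5: -1.2531
  t6: +5.7585
  t7: +2.6270
  t8: +17.8251
  t9: +2.5401
  t10: +0.9603
  t11: +8.9875
  t12: +4.3773
  t13: -7.6287
  t14: -0.1967
  t15: +0.6098
  t16: +2.7549
  t17: -1.7130
  t18: +60.8255
  t19: +6.1590
  t20: +1.8281
  t21: +1.0379
  t22: +1.0122
  t23: +10.7357
  t24: +7.0040
  t25: +26.5264
  t26: +8.8346
  t27: +2.7341
  t28: +2.4272
  t29: +59.2882
  t30: +2.1368
  t31: +3.2195
  t32: +1.6627
  t33: +3.9108
  t34: +11.4112
  t35: +10.3692
  t36: +65.9350
  t37: +0.7636
  t38: +1.8079
  t39: +4.4809
  t40: +4.6871
  t41: +5.1736
  t42: +0.7079
  t43: +15.0560
  t44: +1.5730
Σ = +361.3389 → |volume| = 361.34

Directed edges: 132 total; 6 unmatched, e.g. (-0.39,2.8,2.7)→(-2.64,1.62,6.15) → open.
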